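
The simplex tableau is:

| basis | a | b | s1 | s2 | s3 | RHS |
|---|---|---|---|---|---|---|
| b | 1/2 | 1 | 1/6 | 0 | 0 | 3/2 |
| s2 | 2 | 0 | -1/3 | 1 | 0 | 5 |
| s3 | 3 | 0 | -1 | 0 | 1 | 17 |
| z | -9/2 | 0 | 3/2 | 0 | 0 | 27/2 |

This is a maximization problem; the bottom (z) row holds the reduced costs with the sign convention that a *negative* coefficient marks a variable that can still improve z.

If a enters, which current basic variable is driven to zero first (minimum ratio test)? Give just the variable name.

Ratios: row 1 (b): (3/2)/(1/2) = 3; row 2 (s2): 5/2 = 5/2; row 3 (s3): 17/3 = 17/3.
Minimum ratio 5/2 is in the s2 row, so s2 leaves.

s2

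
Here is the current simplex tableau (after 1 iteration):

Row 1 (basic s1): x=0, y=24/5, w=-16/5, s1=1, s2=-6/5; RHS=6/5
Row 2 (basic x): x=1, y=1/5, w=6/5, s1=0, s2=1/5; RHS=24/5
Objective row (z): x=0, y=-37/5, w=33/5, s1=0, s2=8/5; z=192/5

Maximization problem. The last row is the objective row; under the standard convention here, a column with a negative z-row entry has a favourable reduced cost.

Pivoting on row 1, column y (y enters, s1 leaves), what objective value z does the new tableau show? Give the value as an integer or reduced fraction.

161/4

Minimum ratio for y: (6/5)/(24/5) = 1/4.
z changes by −(z-row coeff of y)·ratio = −(-37/5)·(1/4) = 37/20.
New z = 192/5 + (37/20) = 161/4.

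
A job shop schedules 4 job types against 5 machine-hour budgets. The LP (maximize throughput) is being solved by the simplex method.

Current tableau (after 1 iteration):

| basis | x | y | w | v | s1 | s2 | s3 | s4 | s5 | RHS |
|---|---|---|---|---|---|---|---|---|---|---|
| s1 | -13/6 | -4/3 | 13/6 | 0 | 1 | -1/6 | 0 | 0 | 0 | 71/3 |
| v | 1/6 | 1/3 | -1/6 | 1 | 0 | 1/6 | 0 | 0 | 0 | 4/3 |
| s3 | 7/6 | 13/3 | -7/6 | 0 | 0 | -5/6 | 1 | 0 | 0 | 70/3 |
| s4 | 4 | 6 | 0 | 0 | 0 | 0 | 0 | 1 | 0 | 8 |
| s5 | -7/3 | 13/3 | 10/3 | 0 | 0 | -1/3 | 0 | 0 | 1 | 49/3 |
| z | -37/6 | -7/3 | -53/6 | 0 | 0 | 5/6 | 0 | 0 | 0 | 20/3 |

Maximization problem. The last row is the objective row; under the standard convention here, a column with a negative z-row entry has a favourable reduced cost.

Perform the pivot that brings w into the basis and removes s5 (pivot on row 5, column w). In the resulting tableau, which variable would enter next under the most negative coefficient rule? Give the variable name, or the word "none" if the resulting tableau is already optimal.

Pivot element 10/3. New z-row = old z-row − (-53/6)·(row 5/(10/3)).
Updated z-row coefficients: x: -247/20, y: 183/20, w: 0, v: 0, s1: 0, s2: -1/20, s3: 0, s4: 0, s5: 53/20.
The most negative is -247/20 in column x, so x would enter next.

x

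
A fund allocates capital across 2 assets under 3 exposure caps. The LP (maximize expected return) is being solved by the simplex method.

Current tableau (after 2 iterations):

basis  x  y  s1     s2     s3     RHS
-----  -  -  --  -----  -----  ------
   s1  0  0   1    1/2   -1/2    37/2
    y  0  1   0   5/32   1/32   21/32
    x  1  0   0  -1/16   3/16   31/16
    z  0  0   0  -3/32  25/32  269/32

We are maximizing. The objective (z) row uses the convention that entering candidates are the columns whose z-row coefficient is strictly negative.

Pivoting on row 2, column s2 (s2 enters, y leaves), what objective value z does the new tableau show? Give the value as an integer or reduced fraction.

Minimum ratio for s2: (21/32)/(5/32) = 21/5.
z changes by −(z-row coeff of s2)·ratio = −(-3/32)·(21/5) = 63/160.
New z = 269/32 + (63/160) = 44/5.

44/5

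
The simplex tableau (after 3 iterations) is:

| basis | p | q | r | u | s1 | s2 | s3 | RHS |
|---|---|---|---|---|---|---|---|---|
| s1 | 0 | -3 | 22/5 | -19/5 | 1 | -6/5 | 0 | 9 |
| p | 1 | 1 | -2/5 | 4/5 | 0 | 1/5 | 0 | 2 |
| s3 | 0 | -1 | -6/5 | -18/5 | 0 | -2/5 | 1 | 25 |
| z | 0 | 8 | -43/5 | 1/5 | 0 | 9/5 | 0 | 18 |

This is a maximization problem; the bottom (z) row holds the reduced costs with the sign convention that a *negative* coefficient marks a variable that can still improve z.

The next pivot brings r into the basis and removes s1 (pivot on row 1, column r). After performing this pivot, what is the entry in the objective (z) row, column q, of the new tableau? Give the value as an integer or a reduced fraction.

47/22

Pivot element is row 1, column r: 22/5.
Normalize row 1: new (row 1, q) = (-3)/(22/5) = -15/22.
z-row ← z-row − (-43/5)·(new row 1): 8 − (-43/5)·(-15/22) = 47/22.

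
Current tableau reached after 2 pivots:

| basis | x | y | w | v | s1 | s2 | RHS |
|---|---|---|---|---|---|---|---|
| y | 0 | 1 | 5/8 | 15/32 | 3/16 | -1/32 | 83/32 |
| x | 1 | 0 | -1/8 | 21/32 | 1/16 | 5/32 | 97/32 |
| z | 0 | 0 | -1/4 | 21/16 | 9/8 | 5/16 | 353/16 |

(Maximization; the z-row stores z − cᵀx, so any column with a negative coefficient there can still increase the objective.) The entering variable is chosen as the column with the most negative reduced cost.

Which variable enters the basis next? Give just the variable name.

w

Objective-row coefficients: x: 0, y: 0, w: -1/4, v: 21/16, s1: 9/8, s2: 5/16.
The most negative is -1/4 in column w, so w enters.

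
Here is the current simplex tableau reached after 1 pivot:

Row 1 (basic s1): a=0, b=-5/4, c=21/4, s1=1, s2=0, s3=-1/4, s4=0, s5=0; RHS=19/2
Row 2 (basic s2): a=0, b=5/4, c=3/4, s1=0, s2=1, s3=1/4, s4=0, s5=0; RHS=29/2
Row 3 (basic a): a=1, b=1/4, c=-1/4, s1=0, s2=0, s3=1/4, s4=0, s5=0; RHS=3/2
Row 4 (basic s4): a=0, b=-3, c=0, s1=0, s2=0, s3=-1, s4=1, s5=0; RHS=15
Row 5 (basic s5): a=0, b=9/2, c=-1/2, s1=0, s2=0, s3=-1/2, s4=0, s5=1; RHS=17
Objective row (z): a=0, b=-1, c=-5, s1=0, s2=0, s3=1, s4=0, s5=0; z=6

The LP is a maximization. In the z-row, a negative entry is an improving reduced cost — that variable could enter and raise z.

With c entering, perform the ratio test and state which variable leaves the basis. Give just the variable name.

Ratios: row 1 (s1): (19/2)/(21/4) = 38/21; row 2 (s2): (29/2)/(3/4) = 58/3; row 3 (a): entry -1/4 ≤ 0, skip; row 4 (s4): entry 0 ≤ 0, skip; row 5 (s5): entry -1/2 ≤ 0, skip.
Minimum ratio 38/21 is in the s1 row, so s1 leaves.

s1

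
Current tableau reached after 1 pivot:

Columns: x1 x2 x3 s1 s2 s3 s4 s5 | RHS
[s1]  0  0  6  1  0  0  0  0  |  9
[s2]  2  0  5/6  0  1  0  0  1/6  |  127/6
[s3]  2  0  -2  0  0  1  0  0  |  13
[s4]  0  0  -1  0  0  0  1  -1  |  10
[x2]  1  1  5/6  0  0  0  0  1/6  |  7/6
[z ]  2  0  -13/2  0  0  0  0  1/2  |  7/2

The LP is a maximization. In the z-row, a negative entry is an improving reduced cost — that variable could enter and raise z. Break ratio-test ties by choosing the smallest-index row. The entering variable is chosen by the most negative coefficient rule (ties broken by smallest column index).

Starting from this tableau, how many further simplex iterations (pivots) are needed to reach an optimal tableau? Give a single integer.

1

pivot: x3 in, x2 out → z = 63/5
No improving column remains; optimal.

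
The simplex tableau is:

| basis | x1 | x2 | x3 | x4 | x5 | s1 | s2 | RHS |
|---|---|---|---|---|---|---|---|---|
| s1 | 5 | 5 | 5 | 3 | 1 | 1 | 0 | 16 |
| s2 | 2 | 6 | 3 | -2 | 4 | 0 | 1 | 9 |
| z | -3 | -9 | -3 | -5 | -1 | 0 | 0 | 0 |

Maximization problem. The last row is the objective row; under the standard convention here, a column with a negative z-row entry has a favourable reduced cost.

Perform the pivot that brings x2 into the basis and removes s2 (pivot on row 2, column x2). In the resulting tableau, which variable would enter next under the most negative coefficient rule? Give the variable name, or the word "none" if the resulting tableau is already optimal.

Pivot element 6. New z-row = old z-row − (-9)·(row 2/6).
Updated z-row coefficients: x1: 0, x2: 0, x3: 3/2, x4: -8, x5: 5, s1: 0, s2: 3/2.
The most negative is -8 in column x4, so x4 would enter next.

x4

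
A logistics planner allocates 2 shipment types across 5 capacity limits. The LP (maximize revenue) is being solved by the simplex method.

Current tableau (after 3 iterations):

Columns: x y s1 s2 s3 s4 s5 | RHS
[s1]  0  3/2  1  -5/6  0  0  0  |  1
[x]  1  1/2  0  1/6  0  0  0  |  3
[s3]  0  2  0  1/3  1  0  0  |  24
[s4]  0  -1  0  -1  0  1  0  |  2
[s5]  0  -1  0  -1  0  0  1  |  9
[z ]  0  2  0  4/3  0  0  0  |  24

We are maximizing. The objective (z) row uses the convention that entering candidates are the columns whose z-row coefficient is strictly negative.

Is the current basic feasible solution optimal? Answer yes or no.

No objective-row coefficient is strictly negative, so no entering variable exists; the tableau is optimal.

yes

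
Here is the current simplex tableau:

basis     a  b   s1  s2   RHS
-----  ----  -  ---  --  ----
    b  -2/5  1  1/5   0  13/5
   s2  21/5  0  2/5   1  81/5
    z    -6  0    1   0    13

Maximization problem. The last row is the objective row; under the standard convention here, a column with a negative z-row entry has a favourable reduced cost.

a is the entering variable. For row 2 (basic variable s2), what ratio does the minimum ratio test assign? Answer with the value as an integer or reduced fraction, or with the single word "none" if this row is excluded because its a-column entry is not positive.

Ratio = RHS / (a entry) = (81/5) / (21/5) = 27/7.

27/7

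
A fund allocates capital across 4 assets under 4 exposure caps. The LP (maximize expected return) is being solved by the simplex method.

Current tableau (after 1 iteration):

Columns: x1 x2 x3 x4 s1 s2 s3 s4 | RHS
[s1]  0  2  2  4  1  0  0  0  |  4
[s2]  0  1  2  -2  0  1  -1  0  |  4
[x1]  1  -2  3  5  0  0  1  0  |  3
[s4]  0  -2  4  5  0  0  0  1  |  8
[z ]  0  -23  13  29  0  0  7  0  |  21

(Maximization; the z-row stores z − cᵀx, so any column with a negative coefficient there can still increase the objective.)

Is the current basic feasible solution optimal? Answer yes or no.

no

Column x2 has objective-row coefficient -23, which is negative; an improving pivot exists, so not yet optimal.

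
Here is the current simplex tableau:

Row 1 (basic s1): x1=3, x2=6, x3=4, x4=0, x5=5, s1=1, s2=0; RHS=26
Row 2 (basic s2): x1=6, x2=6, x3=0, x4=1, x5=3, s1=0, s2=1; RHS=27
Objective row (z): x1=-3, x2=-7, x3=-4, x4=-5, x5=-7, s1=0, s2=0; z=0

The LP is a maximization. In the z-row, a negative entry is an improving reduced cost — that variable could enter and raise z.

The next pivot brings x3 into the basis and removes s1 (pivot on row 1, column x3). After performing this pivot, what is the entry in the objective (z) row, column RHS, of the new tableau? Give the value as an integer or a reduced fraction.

26

Pivot element is row 1, column x3: 4.
Normalize row 1: new (row 1, RHS) = 26/4 = 13/2.
z-row ← z-row − (-4)·(new row 1): 0 − (-4)·(13/2) = 26.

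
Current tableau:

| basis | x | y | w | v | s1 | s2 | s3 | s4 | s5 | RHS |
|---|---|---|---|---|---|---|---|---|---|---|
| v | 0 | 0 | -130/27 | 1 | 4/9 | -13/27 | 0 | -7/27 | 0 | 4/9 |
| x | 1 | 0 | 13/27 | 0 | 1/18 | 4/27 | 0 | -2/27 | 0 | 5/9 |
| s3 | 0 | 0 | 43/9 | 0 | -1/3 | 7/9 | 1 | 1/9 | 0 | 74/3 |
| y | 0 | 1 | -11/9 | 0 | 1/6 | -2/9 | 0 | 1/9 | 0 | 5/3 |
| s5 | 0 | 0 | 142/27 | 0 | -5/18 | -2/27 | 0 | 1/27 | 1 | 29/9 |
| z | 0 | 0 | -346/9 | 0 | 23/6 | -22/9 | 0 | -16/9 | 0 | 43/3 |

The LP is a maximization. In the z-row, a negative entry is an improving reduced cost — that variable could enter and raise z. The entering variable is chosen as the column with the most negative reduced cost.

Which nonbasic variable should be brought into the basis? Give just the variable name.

w

Objective-row coefficients: x: 0, y: 0, w: -346/9, v: 0, s1: 23/6, s2: -22/9, s3: 0, s4: -16/9, s5: 0.
The most negative is -346/9 in column w, so w enters.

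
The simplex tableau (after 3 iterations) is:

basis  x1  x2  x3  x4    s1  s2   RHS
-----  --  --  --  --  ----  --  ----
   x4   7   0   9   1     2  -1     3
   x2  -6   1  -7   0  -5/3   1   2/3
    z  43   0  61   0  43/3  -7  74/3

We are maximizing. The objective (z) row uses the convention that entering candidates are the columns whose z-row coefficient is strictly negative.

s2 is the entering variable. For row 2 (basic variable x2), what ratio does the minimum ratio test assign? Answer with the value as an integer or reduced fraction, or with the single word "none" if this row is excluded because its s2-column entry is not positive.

2/3

Ratio = RHS / (s2 entry) = (2/3) / 1 = 2/3.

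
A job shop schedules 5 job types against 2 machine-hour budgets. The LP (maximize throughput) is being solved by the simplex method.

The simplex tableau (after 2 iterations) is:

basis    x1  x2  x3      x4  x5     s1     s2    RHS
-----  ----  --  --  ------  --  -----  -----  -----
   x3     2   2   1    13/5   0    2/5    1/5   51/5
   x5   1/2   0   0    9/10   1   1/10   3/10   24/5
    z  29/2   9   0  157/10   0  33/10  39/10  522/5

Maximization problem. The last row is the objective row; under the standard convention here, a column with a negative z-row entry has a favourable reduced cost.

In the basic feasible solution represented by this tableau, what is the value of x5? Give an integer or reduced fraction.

24/5

x5 is basic (row 2); its value is the RHS of that row: 24/5.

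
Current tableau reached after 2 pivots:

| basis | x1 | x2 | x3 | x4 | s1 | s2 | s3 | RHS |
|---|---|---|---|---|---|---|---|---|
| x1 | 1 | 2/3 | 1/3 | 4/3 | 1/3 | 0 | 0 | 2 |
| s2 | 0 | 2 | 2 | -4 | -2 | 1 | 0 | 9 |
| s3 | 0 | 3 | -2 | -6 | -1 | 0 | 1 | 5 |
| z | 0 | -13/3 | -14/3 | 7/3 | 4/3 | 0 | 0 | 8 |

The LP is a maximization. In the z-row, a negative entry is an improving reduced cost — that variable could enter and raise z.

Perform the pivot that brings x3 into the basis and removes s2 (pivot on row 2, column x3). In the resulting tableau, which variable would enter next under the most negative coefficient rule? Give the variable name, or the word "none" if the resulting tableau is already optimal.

Pivot element 2. New z-row = old z-row − (-14/3)·(row 2/2).
Updated z-row coefficients: x1: 0, x2: 1/3, x3: 0, x4: -7, s1: -10/3, s2: 7/3, s3: 0.
The most negative is -7 in column x4, so x4 would enter next.

x4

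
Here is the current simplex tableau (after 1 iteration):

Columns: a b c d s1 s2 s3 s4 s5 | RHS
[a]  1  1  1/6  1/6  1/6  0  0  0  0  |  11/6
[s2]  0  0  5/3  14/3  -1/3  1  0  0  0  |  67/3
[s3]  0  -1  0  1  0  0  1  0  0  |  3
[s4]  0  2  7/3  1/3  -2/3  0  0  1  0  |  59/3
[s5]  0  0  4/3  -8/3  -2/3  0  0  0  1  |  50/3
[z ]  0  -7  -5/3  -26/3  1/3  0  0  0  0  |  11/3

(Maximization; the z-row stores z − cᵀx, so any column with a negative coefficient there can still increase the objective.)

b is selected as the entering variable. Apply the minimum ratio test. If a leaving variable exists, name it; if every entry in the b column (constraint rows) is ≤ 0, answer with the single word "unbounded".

a

Ratios: row 1 (a): (11/6)/1 = 11/6; row 2 (s2): entry 0 ≤ 0, skip; row 3 (s3): entry -1 ≤ 0, skip; row 4 (s4): (59/3)/2 = 59/6; row 5 (s5): entry 0 ≤ 0, skip.
Minimum ratio is in the a row, so a leaves.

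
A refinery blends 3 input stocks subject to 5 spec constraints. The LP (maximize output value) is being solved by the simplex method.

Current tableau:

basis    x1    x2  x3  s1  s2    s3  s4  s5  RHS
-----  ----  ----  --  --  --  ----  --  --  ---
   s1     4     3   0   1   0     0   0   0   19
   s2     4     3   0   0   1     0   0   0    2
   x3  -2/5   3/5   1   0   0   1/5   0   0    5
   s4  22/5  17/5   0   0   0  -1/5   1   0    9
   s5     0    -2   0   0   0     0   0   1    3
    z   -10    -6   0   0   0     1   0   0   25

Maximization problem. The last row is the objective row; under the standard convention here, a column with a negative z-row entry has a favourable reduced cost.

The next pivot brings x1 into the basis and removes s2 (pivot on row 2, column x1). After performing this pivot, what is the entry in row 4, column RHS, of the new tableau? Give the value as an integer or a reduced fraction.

Pivot element is row 2, column x1: 4.
Normalize row 2: new (row 2, RHS) = 2/4 = 1/2.
row 4 ← row 4 − (22/5)·(new row 2): 9 − (22/5)·(1/2) = 34/5.

34/5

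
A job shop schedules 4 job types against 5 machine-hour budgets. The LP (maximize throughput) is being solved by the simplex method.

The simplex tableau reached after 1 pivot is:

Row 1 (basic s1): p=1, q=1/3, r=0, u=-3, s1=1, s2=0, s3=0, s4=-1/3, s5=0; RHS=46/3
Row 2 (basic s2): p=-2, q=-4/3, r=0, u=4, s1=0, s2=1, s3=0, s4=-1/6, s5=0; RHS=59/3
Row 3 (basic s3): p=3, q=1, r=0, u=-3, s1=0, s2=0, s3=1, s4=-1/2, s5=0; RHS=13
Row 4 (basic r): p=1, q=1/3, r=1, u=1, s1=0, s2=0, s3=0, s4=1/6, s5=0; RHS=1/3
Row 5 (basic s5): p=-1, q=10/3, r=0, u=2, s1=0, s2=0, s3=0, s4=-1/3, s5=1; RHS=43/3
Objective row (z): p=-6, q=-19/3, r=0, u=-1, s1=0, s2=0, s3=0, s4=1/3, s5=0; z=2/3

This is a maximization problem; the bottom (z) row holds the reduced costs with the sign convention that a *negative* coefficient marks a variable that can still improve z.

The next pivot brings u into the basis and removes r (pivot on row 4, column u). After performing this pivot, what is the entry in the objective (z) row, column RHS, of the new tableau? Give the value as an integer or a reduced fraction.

Pivot element is row 4, column u: 1.
Normalize row 4: new (row 4, RHS) = (1/3)/1 = 1/3.
z-row ← z-row − (-1)·(new row 4): 2/3 − (-1)·(1/3) = 1.

1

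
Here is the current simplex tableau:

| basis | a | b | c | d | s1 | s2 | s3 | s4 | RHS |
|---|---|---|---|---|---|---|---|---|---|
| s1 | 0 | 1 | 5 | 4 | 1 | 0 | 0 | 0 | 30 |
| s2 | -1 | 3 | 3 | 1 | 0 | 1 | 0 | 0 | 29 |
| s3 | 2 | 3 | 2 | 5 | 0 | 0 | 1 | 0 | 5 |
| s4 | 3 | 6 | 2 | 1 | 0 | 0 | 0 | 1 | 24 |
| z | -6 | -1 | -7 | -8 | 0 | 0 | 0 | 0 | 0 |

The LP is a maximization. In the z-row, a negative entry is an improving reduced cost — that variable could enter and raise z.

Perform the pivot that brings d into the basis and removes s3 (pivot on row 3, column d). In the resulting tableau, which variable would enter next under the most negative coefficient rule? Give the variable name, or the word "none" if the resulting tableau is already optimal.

c

Pivot element 5. New z-row = old z-row − (-8)·(row 3/5).
Updated z-row coefficients: a: -14/5, b: 19/5, c: -19/5, d: 0, s1: 0, s2: 0, s3: 8/5, s4: 0.
The most negative is -19/5 in column c, so c would enter next.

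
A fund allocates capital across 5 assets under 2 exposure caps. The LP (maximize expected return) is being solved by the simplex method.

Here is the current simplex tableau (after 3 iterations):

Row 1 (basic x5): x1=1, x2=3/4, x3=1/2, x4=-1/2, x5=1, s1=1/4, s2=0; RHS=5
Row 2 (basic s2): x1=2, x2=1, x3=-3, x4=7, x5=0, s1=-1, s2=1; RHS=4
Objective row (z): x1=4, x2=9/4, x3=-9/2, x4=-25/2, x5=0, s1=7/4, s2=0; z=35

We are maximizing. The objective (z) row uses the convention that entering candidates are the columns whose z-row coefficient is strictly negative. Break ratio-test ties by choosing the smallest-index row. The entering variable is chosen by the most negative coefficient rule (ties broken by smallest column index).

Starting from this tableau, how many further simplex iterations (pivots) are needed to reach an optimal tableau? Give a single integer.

2

pivot: x4 in, s2 out → z = 295/7
pivot: x3 in, x5 out → z = 449/2
No improving column remains; optimal.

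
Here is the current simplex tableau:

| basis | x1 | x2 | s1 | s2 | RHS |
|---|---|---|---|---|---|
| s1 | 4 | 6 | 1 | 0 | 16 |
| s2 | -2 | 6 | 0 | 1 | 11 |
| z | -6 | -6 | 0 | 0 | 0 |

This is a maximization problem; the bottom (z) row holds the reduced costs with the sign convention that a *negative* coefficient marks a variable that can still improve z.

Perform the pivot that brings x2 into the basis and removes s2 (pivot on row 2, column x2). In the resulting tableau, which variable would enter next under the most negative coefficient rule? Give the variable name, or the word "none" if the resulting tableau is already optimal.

x1

Pivot element 6. New z-row = old z-row − (-6)·(row 2/6).
Updated z-row coefficients: x1: -8, x2: 0, s1: 0, s2: 1.
The most negative is -8 in column x1, so x1 would enter next.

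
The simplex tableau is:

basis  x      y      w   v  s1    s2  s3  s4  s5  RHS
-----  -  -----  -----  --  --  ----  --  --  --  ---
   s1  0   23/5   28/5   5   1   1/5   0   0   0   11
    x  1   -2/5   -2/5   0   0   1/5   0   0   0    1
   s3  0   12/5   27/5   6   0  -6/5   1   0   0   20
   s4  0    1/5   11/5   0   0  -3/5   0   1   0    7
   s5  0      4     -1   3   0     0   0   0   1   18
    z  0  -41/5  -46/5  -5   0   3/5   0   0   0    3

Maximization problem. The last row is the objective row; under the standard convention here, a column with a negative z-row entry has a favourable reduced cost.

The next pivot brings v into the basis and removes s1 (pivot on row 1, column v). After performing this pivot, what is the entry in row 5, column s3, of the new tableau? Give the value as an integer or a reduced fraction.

Pivot element is row 1, column v: 5.
Normalize row 1: new (row 1, s3) = 0/5 = 0.
row 5 ← row 5 − 3·(new row 1): 0 − 3·0 = 0.

0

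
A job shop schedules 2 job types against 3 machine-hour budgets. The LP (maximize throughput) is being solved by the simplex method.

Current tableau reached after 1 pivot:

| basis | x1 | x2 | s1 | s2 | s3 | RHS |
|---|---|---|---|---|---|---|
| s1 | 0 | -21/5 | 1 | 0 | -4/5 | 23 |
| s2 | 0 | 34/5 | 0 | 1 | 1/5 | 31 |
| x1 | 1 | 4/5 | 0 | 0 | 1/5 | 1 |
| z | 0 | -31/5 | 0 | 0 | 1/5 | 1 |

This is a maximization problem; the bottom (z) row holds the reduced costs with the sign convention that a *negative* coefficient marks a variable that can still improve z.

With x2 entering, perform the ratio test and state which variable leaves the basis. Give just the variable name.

x1

Ratios: row 1 (s1): entry -21/5 ≤ 0, skip; row 2 (s2): 31/(34/5) = 155/34; row 3 (x1): 1/(4/5) = 5/4.
Minimum ratio 5/4 is in the x1 row, so x1 leaves.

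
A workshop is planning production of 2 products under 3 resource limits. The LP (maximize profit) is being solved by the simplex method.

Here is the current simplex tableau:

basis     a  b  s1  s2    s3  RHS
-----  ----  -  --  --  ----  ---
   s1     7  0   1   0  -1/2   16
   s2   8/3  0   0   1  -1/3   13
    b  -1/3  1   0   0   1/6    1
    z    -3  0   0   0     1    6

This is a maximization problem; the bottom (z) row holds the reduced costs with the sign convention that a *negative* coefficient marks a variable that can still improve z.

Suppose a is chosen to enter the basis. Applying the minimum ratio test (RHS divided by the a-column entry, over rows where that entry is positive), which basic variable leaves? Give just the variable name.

Ratios: row 1 (s1): 16/7 = 16/7; row 2 (s2): 13/(8/3) = 39/8; row 3 (b): entry -1/3 ≤ 0, skip.
Minimum ratio 16/7 is in the s1 row, so s1 leaves.

s1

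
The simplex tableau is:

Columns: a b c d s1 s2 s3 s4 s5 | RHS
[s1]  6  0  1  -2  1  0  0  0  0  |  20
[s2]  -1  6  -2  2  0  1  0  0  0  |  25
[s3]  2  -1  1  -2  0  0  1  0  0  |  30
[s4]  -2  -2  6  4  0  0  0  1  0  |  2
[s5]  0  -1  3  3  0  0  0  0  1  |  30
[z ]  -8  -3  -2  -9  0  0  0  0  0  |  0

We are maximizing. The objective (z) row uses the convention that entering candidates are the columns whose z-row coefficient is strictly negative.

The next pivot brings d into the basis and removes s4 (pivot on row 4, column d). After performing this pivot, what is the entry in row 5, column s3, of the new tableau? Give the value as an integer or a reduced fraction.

0

Pivot element is row 4, column d: 4.
Normalize row 4: new (row 4, s3) = 0/4 = 0.
row 5 ← row 5 − 3·(new row 4): 0 − 3·0 = 0.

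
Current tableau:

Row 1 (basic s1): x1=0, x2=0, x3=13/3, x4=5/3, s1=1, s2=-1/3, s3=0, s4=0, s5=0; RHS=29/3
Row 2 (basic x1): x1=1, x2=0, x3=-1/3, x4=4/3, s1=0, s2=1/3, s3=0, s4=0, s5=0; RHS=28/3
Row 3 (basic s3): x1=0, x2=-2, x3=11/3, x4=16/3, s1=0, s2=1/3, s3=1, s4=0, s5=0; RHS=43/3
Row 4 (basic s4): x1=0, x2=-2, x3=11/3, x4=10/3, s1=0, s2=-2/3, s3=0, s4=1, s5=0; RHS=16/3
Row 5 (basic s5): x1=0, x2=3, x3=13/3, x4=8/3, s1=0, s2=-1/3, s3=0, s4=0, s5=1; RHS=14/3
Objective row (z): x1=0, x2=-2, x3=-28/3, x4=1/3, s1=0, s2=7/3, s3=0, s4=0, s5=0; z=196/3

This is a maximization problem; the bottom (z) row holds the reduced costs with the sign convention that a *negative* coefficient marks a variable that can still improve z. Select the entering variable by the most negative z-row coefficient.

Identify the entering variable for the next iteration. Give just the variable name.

Objective-row coefficients: x1: 0, x2: -2, x3: -28/3, x4: 1/3, s1: 0, s2: 7/3, s3: 0, s4: 0, s5: 0.
The most negative is -28/3 in column x3, so x3 enters.

x3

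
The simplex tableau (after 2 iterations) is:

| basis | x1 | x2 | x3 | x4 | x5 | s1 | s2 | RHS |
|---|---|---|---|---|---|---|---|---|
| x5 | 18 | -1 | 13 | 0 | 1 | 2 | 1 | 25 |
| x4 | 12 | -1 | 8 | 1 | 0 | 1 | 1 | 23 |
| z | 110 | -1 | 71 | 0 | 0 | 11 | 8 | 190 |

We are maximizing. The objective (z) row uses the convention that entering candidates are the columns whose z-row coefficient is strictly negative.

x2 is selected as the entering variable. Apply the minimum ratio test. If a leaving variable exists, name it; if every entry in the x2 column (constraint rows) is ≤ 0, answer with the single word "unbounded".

unbounded

x2-column entries: row 1: -1, row 2: -1. All ≤ 0, so x2 can increase without bound; the LP is unbounded in this direction.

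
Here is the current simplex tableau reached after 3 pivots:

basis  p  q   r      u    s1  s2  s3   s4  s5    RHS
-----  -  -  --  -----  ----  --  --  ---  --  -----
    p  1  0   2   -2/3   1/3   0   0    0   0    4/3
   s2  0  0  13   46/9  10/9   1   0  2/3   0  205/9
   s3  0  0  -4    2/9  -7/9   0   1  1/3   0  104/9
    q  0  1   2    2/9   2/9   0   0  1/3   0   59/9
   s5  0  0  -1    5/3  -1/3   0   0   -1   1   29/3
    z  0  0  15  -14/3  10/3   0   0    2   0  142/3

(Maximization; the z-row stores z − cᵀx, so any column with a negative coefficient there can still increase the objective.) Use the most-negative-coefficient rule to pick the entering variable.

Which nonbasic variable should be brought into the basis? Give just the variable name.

u

Objective-row coefficients: p: 0, q: 0, r: 15, u: -14/3, s1: 10/3, s2: 0, s3: 0, s4: 2, s5: 0.
The most negative is -14/3 in column u, so u enters.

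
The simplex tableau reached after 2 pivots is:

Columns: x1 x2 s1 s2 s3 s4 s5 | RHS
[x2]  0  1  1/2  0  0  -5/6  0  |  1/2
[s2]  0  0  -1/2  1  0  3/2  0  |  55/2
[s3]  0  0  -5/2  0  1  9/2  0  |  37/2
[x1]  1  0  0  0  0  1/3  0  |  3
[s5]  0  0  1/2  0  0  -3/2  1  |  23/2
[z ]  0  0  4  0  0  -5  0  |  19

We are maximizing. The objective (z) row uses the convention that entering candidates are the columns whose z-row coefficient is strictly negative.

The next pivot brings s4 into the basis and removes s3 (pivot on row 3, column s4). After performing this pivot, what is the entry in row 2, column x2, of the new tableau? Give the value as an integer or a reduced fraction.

0

Pivot element is row 3, column s4: 9/2.
Normalize row 3: new (row 3, x2) = 0/(9/2) = 0.
row 2 ← row 2 − (3/2)·(new row 3): 0 − (3/2)·0 = 0.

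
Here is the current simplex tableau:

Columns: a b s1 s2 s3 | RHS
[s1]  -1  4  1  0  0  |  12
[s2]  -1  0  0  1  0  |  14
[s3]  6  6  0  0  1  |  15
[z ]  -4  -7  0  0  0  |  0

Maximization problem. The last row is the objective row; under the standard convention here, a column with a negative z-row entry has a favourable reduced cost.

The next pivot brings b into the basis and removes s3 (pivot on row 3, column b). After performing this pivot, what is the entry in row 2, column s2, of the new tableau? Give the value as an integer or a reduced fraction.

1

Pivot element is row 3, column b: 6.
Normalize row 3: new (row 3, s2) = 0/6 = 0.
row 2 ← row 2 − 0·(new row 3): 1 − 0·0 = 1.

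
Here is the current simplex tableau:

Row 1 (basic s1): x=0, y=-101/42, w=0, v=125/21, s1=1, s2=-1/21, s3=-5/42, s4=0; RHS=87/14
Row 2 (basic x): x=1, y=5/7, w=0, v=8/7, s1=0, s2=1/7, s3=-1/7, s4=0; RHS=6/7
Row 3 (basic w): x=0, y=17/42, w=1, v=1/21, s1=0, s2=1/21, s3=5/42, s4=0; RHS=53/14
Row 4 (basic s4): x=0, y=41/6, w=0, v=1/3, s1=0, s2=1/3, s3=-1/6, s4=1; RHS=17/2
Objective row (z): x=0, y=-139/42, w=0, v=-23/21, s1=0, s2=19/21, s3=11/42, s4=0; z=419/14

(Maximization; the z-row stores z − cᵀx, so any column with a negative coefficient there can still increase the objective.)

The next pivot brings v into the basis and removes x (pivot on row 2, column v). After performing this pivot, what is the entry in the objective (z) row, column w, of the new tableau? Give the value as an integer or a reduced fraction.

0

Pivot element is row 2, column v: 8/7.
Normalize row 2: new (row 2, w) = 0/(8/7) = 0.
z-row ← z-row − (-23/21)·(new row 2): 0 − (-23/21)·0 = 0.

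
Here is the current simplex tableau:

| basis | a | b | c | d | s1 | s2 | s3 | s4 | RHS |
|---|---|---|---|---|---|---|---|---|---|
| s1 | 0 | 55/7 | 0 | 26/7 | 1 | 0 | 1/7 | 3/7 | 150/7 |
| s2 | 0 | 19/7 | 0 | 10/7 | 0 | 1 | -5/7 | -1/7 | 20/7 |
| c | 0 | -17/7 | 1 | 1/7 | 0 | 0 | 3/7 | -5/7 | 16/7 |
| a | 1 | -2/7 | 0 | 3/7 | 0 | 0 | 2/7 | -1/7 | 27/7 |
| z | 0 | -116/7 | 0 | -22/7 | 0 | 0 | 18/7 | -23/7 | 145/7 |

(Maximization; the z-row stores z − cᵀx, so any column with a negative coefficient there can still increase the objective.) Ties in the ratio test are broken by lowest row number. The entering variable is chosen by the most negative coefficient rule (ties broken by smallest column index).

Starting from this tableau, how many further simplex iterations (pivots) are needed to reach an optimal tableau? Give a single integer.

3

pivot: b in, s2 out → z = 725/19
pivot: s4 in, s1 out → z = 825/8
pivot: s2 in, b out → z = 185
No improving column remains; optimal.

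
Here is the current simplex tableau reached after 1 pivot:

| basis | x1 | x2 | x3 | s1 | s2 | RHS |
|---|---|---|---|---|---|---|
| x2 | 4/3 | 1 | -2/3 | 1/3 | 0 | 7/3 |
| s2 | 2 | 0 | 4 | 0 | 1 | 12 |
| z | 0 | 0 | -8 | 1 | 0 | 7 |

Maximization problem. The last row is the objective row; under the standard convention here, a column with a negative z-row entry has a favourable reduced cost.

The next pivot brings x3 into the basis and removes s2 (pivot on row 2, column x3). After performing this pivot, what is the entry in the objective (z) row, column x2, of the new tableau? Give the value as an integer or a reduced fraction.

0

Pivot element is row 2, column x3: 4.
Normalize row 2: new (row 2, x2) = 0/4 = 0.
z-row ← z-row − (-8)·(new row 2): 0 − (-8)·0 = 0.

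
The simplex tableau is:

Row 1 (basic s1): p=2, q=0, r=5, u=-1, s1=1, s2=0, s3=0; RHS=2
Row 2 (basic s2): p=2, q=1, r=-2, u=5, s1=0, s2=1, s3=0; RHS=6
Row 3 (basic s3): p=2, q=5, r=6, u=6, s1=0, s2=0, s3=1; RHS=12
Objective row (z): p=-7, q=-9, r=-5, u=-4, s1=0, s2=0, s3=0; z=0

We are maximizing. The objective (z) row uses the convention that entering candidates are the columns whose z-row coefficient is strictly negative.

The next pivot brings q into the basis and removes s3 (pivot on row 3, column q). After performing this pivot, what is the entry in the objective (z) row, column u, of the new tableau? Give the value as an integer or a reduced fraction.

Pivot element is row 3, column q: 5.
Normalize row 3: new (row 3, u) = 6/5 = 6/5.
z-row ← z-row − (-9)·(new row 3): -4 − (-9)·(6/5) = 34/5.

34/5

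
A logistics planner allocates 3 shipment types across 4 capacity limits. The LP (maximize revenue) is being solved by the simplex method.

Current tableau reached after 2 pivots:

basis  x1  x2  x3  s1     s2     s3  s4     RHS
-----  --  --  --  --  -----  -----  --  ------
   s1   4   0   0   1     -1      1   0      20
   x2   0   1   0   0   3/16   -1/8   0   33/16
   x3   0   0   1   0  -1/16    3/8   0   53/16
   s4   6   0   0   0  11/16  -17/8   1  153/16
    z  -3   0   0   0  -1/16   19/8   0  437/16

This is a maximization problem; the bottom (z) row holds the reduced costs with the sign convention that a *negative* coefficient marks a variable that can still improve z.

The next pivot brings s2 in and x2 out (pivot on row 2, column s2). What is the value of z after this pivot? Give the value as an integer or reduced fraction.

Minimum ratio for s2: (33/16)/(3/16) = 11.
z changes by −(z-row coeff of s2)·ratio = −(-1/16)·11 = 11/16.
New z = 437/16 + (11/16) = 28.

28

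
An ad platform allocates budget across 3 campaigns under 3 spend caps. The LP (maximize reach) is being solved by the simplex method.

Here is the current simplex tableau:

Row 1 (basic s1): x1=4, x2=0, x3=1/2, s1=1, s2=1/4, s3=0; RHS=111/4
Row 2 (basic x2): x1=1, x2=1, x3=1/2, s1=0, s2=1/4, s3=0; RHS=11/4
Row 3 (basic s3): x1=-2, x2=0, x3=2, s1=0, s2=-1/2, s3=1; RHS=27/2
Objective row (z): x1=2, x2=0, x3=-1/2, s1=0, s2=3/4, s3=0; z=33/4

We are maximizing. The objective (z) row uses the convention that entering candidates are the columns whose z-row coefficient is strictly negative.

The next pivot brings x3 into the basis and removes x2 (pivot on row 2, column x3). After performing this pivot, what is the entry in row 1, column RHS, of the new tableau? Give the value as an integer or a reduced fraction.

Pivot element is row 2, column x3: 1/2.
Normalize row 2: new (row 2, RHS) = (11/4)/(1/2) = 11/2.
row 1 ← row 1 − (1/2)·(new row 2): 111/4 − (1/2)·(11/2) = 25.

25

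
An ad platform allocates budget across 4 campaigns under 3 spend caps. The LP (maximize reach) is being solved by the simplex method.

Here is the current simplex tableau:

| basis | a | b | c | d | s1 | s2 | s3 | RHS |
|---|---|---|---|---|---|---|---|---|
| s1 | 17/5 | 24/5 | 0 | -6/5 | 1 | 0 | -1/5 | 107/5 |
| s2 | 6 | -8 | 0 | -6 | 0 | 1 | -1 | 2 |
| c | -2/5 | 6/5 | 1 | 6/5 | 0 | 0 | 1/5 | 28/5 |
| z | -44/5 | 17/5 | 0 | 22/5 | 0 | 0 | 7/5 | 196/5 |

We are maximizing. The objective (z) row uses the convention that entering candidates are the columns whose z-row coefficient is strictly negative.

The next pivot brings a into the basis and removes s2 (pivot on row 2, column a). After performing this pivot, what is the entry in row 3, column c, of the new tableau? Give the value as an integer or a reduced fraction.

Pivot element is row 2, column a: 6.
Normalize row 2: new (row 2, c) = 0/6 = 0.
row 3 ← row 3 − (-2/5)·(new row 2): 1 − (-2/5)·0 = 1.

1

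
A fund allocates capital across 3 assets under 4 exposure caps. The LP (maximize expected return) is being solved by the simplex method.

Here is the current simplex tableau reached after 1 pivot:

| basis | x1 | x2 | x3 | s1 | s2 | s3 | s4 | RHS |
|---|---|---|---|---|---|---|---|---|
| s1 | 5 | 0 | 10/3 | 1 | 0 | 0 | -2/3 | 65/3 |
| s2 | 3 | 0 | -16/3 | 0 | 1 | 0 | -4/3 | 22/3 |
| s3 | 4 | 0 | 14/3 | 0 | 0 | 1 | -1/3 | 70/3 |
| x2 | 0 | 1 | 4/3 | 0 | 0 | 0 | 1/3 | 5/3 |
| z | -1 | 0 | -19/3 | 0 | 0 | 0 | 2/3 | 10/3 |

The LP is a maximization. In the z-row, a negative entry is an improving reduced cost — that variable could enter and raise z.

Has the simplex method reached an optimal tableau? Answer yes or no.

Column x1 has objective-row coefficient -1, which is negative; an improving pivot exists, so not yet optimal.

no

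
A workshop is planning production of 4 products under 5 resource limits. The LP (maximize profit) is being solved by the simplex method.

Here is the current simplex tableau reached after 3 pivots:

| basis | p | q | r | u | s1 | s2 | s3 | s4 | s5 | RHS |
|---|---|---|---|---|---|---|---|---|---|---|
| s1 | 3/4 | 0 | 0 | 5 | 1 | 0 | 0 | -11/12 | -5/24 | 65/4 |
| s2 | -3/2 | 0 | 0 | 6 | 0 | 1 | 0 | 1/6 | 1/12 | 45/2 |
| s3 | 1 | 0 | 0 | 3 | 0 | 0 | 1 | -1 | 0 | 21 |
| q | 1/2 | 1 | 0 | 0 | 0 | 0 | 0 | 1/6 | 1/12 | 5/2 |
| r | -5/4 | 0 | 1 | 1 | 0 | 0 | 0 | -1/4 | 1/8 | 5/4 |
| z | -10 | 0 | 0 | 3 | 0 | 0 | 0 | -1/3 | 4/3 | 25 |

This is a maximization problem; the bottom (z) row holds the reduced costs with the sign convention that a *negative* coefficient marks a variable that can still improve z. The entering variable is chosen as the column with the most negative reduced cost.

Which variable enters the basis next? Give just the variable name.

Objective-row coefficients: p: -10, q: 0, r: 0, u: 3, s1: 0, s2: 0, s3: 0, s4: -1/3, s5: 4/3.
The most negative is -10 in column p, so p enters.

p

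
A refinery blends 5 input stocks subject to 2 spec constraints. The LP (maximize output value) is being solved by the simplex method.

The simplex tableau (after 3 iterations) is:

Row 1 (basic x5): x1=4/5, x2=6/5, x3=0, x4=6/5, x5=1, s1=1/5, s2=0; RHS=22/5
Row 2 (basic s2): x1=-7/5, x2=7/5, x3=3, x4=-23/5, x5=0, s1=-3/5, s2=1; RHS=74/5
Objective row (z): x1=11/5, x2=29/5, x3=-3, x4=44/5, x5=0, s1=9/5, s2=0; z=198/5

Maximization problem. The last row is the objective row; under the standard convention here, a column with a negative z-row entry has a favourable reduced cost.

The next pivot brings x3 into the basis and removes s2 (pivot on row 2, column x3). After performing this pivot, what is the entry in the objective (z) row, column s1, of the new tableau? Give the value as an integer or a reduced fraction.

Pivot element is row 2, column x3: 3.
Normalize row 2: new (row 2, s1) = (-3/5)/3 = -1/5.
z-row ← z-row − (-3)·(new row 2): 9/5 − (-3)·(-1/5) = 6/5.

6/5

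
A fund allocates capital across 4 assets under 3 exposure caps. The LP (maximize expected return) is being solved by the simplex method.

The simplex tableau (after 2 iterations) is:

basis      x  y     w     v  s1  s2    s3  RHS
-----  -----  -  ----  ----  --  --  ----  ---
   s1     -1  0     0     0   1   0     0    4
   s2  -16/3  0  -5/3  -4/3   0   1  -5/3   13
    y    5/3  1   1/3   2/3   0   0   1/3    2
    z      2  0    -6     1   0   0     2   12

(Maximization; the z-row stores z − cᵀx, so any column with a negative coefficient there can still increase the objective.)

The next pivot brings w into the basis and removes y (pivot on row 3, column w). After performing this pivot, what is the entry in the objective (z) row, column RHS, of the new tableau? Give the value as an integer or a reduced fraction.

Pivot element is row 3, column w: 1/3.
Normalize row 3: new (row 3, RHS) = 2/(1/3) = 6.
z-row ← z-row − (-6)·(new row 3): 12 − (-6)·6 = 48.

48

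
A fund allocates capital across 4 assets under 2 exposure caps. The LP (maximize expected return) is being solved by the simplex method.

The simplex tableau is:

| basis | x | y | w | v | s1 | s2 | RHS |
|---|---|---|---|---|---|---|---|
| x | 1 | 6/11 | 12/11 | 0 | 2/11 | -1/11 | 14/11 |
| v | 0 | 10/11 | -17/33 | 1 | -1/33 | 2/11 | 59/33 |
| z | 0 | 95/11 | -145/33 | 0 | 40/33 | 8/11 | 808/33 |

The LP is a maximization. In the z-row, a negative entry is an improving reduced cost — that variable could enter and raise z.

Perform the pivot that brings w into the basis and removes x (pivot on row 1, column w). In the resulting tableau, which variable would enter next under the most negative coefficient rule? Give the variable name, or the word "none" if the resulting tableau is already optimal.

none

Pivot element 12/11. New z-row = old z-row − (-145/33)·(row 1/(12/11)).
Updated z-row coefficients: x: 145/36, y: 65/6, w: 0, v: 0, s1: 35/18, s2: 13/36.
No coefficient is strictly negative; the tableau after this pivot is optimal.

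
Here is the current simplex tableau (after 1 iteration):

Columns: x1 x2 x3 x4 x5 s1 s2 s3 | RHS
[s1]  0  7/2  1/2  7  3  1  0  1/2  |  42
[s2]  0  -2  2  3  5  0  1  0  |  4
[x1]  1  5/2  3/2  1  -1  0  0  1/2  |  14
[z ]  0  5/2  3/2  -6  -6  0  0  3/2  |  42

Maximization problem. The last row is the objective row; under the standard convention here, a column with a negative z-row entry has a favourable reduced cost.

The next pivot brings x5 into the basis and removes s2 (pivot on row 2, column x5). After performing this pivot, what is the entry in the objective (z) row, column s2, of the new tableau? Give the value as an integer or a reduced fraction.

6/5

Pivot element is row 2, column x5: 5.
Normalize row 2: new (row 2, s2) = 1/5 = 1/5.
z-row ← z-row − (-6)·(new row 2): 0 − (-6)·(1/5) = 6/5.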